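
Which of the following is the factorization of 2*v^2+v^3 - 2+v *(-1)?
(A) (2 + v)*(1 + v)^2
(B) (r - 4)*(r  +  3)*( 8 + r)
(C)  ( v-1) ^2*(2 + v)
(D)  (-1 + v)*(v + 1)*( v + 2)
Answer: D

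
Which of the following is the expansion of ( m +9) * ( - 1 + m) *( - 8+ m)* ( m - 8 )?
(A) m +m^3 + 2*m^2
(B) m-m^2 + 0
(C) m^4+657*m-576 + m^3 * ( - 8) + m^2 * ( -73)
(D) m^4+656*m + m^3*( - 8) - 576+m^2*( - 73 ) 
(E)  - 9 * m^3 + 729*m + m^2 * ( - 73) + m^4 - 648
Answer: D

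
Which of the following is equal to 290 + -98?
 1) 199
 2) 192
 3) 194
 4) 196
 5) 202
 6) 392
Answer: 2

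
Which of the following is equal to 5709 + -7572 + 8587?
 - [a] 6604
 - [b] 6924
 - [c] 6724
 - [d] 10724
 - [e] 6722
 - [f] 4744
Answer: c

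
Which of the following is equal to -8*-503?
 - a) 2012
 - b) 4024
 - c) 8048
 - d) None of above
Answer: b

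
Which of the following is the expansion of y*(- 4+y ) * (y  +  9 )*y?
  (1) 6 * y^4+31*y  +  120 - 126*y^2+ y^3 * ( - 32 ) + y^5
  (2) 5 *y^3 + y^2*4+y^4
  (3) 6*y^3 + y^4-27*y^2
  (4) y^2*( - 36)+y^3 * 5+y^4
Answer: 4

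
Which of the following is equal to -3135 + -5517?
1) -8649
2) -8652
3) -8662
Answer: 2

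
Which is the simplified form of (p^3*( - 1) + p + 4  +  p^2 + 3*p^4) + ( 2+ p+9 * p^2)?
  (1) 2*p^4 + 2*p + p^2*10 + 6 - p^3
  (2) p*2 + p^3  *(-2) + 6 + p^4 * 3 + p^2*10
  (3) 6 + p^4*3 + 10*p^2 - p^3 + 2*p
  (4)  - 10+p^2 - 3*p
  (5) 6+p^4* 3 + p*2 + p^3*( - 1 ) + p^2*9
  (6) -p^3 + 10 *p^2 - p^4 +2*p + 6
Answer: 3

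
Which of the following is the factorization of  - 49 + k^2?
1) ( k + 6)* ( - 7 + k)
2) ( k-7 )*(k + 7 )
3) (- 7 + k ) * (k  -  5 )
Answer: 2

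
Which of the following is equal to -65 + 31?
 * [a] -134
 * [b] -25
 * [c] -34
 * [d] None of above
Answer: c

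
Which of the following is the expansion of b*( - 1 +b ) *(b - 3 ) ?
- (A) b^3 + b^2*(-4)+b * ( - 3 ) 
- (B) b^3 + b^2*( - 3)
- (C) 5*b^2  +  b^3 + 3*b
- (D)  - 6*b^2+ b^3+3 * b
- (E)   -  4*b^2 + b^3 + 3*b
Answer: E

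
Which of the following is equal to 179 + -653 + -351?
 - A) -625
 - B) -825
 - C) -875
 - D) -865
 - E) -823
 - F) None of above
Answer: B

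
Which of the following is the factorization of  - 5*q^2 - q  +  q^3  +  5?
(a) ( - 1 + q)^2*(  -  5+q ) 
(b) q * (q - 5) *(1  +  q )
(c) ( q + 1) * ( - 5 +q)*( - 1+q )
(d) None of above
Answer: c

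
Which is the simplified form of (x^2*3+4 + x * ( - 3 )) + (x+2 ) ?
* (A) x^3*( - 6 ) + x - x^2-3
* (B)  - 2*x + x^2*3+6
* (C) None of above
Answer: B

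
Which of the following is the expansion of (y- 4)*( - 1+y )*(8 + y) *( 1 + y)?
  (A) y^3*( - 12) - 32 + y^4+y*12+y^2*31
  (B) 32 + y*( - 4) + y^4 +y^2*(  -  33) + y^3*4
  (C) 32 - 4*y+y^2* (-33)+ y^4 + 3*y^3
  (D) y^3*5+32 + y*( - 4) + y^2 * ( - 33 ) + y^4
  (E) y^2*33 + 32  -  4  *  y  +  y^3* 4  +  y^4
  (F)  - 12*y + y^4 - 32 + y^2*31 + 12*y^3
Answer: B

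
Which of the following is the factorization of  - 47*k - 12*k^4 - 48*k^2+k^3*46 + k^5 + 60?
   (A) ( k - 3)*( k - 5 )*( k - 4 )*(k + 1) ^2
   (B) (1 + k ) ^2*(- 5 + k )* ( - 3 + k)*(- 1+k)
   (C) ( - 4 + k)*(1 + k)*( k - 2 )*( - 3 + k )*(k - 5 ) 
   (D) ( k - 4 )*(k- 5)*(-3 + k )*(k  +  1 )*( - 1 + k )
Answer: D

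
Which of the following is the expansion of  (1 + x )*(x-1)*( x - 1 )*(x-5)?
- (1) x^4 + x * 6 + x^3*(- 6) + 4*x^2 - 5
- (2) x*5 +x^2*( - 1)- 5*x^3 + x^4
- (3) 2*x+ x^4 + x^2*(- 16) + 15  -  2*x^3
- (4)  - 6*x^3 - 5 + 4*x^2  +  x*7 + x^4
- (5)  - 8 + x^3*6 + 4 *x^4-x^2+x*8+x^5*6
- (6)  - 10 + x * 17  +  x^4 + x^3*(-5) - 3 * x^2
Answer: 1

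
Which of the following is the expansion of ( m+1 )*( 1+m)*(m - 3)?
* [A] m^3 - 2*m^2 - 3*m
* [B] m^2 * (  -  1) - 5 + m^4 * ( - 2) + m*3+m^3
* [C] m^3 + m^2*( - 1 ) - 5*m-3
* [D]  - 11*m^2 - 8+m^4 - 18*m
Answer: C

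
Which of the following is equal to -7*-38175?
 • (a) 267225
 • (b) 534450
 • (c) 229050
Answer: a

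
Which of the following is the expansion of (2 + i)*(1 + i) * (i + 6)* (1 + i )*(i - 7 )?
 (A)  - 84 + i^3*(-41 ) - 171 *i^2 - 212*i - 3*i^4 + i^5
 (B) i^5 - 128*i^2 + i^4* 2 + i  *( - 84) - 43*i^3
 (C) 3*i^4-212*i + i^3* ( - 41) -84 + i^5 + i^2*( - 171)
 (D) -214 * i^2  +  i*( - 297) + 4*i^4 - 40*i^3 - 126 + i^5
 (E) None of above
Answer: C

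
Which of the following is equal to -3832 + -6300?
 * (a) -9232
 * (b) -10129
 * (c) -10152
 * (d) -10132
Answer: d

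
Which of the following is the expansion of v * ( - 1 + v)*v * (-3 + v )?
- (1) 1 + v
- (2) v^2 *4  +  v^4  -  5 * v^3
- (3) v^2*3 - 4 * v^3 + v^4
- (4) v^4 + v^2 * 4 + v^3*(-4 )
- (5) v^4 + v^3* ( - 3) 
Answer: 3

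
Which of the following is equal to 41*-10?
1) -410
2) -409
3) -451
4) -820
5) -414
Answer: 1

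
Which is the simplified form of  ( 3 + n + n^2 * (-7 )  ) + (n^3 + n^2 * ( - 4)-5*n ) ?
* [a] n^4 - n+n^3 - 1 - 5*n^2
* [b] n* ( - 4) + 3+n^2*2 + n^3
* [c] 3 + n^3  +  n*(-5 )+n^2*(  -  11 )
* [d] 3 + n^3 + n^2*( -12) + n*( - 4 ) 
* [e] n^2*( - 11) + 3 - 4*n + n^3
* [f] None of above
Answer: e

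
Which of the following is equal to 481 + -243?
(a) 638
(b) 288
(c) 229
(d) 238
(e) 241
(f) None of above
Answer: d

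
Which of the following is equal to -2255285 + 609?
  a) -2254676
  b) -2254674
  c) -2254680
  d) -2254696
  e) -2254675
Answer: a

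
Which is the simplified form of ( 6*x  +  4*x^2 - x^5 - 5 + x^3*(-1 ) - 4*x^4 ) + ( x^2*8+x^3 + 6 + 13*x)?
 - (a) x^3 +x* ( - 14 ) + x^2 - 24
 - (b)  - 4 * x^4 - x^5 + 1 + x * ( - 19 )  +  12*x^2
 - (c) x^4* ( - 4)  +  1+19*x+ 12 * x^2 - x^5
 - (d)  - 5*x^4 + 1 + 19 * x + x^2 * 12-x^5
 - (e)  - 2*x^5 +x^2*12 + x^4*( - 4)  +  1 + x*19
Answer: c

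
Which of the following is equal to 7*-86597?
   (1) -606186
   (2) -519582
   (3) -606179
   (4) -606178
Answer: 3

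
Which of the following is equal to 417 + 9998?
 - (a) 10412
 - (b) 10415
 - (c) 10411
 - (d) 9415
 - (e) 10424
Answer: b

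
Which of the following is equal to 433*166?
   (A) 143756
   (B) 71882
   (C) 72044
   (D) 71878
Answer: D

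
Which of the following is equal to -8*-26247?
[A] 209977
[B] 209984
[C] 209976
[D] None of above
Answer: C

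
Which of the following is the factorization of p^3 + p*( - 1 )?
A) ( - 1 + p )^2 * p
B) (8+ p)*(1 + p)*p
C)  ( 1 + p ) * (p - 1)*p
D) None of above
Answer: C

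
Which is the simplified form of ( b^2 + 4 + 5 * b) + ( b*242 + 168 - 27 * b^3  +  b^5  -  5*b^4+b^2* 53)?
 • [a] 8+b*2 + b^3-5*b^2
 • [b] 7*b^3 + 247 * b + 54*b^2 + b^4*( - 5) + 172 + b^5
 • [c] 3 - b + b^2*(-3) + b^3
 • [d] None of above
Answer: d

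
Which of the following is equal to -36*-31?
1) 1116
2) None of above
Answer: 1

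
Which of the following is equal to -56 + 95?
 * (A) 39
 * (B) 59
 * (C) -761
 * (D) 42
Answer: A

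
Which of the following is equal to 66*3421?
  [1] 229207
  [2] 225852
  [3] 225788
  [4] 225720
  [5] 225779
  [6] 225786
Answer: 6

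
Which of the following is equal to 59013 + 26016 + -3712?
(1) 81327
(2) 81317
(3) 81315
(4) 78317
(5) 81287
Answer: 2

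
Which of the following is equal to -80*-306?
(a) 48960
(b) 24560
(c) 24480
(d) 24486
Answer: c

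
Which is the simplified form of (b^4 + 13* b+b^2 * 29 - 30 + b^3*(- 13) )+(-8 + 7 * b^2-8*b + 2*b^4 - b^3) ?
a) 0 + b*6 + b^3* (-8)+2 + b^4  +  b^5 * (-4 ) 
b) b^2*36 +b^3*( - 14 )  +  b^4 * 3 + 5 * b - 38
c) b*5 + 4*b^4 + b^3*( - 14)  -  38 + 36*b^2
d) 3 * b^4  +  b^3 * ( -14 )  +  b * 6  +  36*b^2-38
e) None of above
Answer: b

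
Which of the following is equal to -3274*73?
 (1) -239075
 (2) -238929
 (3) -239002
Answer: 3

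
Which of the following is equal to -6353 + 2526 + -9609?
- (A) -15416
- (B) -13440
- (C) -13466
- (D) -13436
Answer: D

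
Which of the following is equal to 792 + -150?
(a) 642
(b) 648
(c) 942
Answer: a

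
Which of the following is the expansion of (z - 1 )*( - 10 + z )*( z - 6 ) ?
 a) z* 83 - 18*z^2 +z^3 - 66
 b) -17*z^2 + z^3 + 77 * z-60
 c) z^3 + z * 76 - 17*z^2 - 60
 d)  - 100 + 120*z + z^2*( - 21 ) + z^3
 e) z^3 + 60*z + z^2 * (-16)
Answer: c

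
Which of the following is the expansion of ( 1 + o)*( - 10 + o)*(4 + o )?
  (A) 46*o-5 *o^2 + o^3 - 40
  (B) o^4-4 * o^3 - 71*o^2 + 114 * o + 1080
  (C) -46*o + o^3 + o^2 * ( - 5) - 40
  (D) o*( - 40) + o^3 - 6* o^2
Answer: C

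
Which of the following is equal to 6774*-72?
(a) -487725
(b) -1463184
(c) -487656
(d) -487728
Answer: d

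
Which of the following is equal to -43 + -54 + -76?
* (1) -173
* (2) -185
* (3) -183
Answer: 1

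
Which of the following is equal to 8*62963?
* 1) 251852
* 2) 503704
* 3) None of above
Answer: 2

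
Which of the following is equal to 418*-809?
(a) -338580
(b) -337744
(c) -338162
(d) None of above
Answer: c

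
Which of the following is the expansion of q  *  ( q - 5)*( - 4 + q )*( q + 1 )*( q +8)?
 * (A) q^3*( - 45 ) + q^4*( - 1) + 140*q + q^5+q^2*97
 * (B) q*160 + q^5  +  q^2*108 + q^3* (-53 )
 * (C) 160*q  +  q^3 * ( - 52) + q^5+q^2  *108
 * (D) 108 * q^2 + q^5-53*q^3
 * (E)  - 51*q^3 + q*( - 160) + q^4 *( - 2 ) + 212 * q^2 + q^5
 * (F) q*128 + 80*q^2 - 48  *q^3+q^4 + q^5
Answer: B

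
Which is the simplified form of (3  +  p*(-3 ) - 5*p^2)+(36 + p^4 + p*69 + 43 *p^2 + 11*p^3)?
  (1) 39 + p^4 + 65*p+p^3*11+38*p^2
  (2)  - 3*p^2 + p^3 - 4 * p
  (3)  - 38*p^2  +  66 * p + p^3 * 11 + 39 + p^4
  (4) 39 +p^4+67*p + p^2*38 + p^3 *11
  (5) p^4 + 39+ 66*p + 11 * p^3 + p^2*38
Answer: 5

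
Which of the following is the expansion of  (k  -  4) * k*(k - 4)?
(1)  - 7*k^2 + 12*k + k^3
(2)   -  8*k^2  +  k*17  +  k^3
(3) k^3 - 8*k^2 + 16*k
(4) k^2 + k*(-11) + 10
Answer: 3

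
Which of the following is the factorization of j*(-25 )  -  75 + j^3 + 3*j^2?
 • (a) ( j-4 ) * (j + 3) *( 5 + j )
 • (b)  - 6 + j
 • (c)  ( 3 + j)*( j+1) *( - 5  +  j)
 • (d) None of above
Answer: d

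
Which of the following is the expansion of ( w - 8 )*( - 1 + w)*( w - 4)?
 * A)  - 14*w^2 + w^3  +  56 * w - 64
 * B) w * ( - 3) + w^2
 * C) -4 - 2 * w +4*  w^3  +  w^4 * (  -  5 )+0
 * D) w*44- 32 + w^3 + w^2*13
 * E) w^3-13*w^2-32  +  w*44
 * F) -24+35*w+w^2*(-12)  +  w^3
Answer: E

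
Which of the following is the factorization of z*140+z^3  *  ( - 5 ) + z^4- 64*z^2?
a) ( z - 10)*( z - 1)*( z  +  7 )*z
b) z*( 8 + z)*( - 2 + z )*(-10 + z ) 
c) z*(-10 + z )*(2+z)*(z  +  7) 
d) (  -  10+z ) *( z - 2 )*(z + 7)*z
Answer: d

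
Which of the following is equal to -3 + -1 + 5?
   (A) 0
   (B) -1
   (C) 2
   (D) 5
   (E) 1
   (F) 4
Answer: E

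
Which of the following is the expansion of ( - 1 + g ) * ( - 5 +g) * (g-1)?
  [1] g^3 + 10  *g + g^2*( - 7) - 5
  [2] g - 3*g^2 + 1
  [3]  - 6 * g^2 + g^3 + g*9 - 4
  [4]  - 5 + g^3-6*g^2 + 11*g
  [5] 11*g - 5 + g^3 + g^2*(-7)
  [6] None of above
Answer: 5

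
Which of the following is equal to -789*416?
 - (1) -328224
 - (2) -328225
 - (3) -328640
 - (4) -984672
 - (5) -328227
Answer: 1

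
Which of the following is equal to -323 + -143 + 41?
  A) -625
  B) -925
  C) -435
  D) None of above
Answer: D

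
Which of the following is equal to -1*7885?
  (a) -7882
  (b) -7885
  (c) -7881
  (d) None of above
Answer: b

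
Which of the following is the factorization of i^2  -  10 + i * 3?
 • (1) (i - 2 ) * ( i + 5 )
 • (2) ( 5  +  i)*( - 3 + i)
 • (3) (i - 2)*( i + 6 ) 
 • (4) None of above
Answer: 1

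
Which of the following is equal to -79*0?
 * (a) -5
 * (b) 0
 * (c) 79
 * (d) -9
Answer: b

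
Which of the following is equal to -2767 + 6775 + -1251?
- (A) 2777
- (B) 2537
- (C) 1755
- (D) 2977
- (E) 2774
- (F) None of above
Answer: F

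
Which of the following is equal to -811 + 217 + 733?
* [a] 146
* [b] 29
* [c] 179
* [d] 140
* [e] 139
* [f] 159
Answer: e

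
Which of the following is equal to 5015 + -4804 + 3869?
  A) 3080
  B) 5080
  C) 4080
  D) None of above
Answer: C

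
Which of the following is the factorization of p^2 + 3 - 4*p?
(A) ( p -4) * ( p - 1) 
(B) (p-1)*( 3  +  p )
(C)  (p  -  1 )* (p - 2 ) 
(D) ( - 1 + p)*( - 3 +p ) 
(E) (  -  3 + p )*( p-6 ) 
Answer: D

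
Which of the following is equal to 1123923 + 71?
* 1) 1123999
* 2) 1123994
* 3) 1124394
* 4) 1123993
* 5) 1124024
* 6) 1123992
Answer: 2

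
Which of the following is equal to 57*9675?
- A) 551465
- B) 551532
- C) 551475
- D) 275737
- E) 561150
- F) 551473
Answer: C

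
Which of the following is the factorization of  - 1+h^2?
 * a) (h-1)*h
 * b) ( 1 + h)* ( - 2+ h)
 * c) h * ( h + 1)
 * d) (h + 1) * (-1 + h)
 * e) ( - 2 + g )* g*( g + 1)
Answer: d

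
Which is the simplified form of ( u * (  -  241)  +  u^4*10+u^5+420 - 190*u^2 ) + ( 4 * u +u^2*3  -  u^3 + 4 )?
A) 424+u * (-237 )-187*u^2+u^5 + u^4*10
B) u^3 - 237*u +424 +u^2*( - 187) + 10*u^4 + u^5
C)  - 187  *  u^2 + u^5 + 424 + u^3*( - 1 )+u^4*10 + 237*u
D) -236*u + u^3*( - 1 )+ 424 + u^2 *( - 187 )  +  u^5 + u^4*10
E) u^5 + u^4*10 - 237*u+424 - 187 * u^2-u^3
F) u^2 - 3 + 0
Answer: E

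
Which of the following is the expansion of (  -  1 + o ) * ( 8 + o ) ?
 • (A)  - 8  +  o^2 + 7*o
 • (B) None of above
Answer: A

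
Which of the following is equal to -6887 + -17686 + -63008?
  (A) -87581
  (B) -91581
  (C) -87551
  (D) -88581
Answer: A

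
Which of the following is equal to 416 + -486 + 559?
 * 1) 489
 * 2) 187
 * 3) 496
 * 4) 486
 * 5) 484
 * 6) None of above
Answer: 1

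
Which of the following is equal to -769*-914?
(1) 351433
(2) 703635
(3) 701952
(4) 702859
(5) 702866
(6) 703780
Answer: 5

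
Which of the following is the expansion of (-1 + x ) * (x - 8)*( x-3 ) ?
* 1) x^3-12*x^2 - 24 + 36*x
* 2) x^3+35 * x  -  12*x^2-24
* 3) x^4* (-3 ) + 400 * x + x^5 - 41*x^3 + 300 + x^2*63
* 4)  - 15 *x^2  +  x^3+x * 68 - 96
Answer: 2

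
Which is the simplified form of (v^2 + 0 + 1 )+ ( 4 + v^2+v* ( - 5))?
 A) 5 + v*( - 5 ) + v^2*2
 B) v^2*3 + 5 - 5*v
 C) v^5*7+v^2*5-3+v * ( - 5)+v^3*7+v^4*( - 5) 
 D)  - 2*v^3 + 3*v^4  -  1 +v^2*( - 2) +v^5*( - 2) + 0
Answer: A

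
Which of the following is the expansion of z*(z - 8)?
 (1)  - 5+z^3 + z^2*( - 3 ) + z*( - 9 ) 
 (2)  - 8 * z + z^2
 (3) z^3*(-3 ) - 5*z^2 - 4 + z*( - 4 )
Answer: 2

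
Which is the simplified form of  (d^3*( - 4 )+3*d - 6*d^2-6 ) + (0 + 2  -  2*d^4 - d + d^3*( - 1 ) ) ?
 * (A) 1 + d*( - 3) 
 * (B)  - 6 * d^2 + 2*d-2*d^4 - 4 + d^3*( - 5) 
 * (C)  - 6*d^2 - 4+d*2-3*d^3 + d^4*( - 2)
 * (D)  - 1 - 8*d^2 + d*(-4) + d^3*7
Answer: B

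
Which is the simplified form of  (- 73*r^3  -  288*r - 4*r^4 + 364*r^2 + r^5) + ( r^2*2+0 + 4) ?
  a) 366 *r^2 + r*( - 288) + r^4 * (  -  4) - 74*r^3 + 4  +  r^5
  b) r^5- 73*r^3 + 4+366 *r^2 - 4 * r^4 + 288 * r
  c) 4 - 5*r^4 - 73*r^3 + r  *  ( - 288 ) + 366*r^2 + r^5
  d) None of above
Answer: d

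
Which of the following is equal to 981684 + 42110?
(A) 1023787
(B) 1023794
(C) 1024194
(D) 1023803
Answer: B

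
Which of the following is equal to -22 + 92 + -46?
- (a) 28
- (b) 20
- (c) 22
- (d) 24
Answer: d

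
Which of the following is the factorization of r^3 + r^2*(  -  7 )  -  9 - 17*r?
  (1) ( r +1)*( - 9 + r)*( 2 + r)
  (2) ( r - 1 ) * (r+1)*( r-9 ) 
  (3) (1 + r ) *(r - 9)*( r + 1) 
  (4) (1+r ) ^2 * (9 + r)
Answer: 3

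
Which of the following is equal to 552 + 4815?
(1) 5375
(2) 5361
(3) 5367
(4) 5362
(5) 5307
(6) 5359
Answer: 3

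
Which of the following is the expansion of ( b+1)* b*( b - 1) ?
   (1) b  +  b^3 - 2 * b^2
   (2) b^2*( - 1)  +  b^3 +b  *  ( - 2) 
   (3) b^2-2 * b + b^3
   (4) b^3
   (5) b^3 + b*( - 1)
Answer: 5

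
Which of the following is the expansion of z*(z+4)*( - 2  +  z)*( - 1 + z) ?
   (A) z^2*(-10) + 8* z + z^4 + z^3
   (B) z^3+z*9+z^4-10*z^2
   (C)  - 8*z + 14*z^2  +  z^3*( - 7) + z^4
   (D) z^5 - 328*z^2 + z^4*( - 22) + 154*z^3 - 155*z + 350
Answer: A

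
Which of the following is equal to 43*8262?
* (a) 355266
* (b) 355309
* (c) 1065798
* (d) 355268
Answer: a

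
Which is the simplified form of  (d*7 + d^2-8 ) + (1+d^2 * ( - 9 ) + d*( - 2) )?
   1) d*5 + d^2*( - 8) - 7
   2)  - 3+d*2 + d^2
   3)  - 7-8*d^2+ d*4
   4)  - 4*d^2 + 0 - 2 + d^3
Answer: 1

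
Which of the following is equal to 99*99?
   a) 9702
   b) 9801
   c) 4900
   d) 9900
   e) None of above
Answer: b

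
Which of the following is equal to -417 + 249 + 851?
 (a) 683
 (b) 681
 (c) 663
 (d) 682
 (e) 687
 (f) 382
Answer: a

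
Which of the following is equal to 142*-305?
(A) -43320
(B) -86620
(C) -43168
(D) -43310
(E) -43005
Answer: D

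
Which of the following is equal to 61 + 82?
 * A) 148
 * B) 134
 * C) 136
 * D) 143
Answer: D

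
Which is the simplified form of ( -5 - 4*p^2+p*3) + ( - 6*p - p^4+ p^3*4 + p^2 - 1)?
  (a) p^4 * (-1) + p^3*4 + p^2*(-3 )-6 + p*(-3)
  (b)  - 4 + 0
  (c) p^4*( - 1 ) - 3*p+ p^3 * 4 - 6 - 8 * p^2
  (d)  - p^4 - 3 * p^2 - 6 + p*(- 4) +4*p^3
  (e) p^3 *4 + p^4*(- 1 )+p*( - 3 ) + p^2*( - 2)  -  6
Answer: a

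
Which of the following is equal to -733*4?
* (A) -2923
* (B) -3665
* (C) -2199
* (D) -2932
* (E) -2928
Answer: D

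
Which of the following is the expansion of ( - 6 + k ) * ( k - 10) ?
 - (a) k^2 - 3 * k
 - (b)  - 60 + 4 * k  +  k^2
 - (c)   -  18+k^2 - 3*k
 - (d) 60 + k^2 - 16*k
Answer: d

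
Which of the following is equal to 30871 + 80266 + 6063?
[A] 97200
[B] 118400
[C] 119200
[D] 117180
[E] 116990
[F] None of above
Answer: F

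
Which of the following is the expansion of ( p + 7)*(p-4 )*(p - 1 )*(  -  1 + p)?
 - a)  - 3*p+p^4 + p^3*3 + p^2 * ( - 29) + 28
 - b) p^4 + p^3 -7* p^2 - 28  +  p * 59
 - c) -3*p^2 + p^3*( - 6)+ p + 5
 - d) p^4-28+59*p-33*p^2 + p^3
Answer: d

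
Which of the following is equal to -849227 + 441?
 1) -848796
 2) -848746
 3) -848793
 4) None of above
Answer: 4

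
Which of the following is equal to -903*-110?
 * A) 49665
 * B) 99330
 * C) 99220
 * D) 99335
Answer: B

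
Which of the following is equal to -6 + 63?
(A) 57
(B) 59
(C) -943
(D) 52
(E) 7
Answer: A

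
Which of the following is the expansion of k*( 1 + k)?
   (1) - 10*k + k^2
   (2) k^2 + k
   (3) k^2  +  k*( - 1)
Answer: 2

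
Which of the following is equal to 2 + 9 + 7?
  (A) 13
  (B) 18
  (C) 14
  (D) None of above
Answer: B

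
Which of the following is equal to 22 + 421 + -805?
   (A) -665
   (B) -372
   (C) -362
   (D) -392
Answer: C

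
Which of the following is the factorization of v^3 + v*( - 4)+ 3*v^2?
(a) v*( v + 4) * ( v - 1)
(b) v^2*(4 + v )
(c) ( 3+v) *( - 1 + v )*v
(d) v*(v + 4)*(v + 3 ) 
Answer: a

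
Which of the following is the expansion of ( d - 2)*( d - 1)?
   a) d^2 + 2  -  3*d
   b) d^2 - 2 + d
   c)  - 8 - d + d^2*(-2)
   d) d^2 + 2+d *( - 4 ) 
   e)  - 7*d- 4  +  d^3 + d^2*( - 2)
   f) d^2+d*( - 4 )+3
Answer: a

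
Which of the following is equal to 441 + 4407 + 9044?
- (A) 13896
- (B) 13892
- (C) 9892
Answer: B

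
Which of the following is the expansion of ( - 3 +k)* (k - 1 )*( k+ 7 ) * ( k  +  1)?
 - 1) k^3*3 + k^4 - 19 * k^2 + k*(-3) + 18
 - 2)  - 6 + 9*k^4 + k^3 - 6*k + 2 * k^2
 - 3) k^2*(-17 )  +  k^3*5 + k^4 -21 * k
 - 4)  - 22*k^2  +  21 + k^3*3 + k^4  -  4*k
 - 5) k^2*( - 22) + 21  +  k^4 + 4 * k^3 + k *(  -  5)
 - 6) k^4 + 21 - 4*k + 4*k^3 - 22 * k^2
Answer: 6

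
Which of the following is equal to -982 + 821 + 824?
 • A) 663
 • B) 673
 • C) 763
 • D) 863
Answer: A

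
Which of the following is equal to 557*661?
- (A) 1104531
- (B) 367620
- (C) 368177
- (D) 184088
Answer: C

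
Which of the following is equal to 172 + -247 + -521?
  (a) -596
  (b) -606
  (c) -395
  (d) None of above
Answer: a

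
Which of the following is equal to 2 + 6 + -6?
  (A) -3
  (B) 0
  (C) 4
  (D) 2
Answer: D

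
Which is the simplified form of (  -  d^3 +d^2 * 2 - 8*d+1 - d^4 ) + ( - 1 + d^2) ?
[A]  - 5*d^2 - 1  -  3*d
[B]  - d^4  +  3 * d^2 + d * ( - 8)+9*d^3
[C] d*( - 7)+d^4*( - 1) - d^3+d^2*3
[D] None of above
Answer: D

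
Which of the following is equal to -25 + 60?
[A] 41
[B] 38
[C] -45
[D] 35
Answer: D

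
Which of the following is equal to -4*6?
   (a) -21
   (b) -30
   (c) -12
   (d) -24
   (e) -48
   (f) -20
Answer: d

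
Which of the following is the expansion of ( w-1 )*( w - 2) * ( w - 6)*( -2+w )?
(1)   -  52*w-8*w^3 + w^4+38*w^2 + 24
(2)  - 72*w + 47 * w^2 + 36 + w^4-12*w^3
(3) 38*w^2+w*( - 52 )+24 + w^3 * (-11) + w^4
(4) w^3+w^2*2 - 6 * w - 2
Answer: 3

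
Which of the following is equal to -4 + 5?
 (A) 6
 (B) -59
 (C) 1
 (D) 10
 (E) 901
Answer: C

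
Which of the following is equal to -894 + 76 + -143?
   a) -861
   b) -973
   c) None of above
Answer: c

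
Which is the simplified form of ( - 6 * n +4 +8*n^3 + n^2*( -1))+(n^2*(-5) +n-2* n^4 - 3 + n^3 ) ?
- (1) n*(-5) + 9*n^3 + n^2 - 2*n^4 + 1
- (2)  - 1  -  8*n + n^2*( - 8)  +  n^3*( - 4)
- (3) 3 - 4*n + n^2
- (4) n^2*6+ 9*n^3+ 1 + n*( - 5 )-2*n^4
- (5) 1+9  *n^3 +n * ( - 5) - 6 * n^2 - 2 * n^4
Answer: 5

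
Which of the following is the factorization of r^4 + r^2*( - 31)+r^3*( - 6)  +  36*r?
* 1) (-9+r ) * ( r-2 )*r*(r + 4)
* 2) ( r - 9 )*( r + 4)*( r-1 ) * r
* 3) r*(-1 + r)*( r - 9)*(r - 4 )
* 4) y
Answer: 2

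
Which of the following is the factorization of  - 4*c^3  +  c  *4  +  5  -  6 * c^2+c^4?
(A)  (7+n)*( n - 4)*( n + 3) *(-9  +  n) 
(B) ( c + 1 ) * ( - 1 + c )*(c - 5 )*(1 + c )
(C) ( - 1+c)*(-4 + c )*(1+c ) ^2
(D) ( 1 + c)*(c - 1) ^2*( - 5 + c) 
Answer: B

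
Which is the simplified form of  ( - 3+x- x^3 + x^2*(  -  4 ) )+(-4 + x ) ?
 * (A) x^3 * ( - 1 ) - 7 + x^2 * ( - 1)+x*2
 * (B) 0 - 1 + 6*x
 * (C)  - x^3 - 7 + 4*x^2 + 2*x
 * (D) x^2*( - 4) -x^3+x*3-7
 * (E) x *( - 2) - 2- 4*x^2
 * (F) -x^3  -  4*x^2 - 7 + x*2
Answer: F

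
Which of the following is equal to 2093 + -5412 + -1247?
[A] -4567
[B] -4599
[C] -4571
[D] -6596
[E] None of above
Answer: E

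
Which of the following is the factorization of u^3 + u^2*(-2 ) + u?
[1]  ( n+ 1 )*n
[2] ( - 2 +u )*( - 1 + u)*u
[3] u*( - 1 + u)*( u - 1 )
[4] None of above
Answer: 3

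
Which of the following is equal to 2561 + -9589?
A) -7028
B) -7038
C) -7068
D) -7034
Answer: A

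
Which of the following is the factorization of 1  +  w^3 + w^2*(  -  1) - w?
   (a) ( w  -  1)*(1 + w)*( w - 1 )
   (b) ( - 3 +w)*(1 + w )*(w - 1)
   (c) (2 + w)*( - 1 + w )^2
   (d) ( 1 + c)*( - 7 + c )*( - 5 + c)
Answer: a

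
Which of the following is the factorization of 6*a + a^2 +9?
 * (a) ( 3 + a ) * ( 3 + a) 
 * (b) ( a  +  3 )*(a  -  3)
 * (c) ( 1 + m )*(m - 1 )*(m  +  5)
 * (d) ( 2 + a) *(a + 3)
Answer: a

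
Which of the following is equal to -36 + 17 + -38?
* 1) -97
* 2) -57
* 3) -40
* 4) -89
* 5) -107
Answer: 2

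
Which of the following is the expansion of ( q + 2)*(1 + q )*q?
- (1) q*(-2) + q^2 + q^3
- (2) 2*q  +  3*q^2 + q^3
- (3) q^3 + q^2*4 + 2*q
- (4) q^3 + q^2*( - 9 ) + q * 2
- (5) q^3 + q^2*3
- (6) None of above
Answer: 2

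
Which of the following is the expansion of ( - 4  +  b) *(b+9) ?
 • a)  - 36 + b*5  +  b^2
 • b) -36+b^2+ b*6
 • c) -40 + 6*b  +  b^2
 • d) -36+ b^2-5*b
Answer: a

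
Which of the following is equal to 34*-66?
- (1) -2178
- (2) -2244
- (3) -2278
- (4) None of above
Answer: 2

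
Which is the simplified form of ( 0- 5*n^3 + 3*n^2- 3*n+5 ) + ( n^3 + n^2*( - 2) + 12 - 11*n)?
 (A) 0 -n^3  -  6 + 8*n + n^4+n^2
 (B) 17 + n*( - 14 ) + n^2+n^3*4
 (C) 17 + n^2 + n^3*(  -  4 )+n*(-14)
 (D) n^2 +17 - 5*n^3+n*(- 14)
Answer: C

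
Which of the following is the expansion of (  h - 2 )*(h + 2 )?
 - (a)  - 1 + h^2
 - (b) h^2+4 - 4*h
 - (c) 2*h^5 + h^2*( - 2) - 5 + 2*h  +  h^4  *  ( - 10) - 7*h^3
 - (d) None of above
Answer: d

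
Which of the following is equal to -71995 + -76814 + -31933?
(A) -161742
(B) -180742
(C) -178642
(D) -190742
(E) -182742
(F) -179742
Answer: B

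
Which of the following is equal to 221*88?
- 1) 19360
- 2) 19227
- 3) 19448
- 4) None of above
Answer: 3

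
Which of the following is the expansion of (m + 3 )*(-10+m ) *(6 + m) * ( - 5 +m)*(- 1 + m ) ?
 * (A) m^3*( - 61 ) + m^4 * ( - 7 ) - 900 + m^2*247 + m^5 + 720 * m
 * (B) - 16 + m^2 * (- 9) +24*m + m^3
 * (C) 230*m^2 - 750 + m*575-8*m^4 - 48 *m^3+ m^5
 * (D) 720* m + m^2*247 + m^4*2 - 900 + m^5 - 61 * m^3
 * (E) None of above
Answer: A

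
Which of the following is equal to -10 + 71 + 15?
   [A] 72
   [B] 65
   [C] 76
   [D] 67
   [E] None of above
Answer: C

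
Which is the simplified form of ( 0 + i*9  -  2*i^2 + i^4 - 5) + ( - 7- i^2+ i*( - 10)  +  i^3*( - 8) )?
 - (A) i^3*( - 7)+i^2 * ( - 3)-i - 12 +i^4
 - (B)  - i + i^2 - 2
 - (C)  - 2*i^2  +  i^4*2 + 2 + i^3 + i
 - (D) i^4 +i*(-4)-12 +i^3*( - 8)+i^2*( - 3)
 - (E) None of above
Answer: E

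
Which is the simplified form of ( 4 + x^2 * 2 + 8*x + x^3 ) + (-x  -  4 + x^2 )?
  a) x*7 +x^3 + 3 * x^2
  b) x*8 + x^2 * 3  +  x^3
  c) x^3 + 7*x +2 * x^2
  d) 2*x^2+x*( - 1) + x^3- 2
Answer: a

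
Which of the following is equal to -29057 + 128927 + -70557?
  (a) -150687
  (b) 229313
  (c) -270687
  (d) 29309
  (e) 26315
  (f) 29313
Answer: f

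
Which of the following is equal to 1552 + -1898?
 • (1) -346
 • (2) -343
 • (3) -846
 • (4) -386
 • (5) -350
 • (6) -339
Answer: 1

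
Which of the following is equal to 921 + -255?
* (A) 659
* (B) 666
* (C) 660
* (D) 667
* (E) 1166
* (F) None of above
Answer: B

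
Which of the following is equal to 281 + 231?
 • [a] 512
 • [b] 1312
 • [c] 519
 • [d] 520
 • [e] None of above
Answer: a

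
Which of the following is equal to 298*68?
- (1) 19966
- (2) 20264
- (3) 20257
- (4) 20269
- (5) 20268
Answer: 2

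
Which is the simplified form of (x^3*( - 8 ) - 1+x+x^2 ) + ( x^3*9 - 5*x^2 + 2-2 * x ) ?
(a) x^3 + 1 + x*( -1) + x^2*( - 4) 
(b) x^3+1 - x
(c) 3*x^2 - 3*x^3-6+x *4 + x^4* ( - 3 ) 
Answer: a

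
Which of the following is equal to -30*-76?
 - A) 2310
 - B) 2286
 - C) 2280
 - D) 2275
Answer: C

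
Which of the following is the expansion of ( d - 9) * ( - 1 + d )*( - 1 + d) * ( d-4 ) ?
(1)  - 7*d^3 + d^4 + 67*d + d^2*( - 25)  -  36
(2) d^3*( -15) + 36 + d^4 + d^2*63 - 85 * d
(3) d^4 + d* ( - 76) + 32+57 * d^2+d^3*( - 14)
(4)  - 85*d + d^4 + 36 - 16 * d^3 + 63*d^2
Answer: 2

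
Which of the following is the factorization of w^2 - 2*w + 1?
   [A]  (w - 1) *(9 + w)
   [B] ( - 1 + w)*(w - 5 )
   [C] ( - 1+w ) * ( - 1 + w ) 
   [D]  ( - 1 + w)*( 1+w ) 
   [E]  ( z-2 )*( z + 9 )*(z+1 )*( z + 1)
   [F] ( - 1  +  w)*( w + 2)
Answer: C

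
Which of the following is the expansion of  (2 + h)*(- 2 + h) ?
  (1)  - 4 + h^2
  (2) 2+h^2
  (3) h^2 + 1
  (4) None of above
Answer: 1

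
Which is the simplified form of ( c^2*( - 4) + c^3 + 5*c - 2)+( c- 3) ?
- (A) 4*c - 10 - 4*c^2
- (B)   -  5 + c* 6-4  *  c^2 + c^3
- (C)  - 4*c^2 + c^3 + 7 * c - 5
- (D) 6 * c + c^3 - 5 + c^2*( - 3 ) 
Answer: B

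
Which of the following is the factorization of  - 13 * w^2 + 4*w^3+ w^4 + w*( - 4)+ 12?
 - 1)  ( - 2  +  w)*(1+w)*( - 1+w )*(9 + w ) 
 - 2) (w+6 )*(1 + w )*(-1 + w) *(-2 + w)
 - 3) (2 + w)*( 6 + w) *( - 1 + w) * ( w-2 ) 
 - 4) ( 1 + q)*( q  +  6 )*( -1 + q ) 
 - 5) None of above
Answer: 2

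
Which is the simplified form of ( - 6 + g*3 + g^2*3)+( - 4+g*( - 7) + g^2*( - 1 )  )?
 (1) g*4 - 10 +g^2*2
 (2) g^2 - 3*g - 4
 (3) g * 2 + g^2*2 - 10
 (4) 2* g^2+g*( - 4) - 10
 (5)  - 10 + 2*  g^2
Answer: 4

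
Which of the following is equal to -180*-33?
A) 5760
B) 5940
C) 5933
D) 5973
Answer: B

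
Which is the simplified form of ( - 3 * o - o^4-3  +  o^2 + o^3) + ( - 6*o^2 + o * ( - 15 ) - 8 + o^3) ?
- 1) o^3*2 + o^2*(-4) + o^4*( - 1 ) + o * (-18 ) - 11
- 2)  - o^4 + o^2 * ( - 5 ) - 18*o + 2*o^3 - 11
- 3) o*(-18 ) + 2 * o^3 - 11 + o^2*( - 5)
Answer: 2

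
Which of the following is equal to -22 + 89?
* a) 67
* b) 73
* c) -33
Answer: a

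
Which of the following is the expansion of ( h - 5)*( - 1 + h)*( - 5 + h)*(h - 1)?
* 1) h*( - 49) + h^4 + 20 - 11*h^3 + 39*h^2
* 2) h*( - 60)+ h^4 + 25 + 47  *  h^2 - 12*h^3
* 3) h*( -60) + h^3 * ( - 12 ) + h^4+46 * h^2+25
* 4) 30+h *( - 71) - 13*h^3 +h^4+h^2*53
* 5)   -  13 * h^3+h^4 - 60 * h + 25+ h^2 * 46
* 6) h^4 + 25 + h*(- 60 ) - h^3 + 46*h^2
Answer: 3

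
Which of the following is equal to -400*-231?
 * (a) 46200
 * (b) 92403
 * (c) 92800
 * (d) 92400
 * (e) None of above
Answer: d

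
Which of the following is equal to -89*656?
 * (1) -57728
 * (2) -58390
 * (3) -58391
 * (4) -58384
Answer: 4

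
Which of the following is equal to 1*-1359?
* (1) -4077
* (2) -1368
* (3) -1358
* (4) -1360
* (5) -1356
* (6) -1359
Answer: 6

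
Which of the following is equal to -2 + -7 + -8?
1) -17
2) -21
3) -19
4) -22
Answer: 1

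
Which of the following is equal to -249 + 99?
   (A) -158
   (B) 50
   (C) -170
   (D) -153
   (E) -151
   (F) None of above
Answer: F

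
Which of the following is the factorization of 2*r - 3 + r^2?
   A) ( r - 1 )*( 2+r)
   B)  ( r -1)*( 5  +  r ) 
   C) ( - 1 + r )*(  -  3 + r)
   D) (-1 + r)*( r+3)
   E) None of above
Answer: D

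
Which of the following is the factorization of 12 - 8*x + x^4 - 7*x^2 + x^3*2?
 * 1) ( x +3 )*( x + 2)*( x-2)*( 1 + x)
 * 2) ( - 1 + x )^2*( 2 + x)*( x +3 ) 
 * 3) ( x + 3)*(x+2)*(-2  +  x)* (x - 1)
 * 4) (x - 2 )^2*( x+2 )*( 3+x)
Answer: 3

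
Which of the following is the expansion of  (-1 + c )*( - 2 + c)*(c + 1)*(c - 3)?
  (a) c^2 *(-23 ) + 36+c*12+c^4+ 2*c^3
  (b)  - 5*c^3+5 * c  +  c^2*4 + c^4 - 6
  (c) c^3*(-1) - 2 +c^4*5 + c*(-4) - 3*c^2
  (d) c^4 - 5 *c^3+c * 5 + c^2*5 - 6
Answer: d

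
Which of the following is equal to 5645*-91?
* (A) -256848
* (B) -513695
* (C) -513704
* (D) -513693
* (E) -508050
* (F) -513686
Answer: B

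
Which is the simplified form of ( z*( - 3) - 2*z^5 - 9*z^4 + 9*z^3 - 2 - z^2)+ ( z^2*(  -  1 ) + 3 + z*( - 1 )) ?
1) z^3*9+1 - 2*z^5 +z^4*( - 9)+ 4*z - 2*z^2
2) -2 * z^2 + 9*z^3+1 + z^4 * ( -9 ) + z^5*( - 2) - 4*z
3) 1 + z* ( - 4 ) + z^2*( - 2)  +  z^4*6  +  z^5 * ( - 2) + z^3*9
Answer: 2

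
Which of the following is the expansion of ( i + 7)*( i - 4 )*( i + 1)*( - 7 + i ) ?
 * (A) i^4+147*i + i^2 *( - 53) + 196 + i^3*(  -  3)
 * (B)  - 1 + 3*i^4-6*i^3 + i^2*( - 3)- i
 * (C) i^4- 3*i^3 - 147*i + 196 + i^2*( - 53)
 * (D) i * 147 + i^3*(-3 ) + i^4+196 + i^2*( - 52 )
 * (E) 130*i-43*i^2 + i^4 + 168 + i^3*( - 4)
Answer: A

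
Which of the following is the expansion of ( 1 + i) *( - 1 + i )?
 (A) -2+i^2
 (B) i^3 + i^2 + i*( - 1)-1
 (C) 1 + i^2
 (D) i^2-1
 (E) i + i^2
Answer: D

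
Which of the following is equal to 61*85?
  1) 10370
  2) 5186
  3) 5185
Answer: 3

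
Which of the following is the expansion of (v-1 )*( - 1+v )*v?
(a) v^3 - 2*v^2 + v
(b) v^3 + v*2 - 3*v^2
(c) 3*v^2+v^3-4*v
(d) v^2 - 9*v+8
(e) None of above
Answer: a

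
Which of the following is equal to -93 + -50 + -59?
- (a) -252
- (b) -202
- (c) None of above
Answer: b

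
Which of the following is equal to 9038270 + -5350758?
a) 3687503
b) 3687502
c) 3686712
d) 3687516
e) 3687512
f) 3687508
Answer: e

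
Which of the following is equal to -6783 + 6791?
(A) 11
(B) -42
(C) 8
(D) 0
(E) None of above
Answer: C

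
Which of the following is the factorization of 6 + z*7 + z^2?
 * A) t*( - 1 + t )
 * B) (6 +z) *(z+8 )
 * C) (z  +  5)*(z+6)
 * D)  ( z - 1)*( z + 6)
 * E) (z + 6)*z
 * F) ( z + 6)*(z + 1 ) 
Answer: F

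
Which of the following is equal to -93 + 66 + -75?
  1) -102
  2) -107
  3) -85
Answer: 1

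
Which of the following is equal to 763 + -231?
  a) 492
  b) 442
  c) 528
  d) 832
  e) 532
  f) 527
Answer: e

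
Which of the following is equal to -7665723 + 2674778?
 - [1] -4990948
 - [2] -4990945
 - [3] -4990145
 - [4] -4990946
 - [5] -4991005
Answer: 2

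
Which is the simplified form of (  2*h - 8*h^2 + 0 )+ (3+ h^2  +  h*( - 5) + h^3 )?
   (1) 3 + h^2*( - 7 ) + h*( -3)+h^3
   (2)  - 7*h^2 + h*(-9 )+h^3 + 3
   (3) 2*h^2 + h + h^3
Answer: 1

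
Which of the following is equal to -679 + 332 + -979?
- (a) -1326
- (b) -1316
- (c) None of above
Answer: a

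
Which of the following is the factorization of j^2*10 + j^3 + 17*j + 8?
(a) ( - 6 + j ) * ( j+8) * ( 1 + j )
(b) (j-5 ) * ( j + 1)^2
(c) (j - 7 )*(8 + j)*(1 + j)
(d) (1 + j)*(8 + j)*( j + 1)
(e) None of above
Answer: d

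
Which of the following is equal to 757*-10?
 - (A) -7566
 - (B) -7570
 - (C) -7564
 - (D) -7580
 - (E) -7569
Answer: B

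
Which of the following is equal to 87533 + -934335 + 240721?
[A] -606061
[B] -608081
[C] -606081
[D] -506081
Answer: C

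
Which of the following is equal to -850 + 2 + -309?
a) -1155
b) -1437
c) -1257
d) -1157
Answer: d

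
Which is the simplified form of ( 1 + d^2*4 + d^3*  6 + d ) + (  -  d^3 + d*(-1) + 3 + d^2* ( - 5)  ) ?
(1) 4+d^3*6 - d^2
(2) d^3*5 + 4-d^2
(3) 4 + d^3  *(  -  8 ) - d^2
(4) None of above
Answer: 2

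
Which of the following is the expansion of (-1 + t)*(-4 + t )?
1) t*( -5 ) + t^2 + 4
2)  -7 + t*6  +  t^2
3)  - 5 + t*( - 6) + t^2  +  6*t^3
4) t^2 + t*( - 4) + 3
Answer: 1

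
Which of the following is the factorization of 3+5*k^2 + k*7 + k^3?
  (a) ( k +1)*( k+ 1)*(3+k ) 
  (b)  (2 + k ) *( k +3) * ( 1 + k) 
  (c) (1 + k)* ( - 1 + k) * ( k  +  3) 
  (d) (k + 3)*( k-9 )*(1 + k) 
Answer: a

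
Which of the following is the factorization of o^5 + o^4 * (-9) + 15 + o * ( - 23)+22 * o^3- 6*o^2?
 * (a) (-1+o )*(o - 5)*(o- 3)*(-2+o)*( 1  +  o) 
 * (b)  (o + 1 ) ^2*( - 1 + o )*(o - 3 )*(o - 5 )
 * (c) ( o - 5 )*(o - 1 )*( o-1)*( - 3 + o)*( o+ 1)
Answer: c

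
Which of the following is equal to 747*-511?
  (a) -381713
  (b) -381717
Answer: b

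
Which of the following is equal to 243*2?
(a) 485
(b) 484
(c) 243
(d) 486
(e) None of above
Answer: d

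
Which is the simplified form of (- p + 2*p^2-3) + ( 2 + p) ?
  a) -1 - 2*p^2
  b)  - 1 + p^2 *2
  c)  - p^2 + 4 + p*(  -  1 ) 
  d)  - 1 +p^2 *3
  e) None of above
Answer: b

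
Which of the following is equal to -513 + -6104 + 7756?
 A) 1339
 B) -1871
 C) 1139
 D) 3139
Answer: C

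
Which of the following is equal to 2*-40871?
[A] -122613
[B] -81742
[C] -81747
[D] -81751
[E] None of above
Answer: B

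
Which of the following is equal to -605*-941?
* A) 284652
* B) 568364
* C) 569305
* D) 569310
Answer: C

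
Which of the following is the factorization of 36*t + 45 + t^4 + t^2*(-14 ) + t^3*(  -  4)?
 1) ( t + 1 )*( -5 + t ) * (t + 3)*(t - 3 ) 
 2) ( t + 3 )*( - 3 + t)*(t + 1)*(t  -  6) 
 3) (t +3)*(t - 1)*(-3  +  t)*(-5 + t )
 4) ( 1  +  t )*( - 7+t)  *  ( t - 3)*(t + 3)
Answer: 1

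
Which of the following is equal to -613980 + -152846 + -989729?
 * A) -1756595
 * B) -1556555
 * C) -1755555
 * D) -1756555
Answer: D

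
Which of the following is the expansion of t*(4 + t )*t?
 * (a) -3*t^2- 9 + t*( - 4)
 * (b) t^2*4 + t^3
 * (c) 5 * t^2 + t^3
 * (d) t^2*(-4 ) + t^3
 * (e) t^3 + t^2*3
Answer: b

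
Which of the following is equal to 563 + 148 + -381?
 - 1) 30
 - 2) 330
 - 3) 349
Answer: 2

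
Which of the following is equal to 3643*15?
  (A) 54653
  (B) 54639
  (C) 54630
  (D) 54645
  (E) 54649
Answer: D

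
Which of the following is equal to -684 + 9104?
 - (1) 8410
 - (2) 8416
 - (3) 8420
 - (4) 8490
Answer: 3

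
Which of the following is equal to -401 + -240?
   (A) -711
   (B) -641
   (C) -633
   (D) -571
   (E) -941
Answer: B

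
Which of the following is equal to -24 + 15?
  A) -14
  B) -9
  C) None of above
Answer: B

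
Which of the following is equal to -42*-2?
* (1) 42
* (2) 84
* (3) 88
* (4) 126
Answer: 2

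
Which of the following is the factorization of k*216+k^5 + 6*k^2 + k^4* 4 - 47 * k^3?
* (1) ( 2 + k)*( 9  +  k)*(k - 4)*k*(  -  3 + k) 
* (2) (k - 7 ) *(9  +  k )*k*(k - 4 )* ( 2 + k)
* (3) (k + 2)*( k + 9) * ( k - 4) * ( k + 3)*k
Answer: 1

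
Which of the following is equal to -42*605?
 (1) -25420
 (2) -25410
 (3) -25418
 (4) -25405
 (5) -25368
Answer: 2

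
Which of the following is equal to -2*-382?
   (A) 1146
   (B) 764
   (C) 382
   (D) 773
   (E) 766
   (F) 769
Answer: B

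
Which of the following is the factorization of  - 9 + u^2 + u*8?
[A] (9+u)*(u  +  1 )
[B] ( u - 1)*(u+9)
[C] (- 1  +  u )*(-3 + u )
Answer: B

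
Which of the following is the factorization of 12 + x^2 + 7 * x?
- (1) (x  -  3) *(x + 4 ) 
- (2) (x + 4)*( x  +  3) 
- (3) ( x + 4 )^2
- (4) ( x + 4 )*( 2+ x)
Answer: 2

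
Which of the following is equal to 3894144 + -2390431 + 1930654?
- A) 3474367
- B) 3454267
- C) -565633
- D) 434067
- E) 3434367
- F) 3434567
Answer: E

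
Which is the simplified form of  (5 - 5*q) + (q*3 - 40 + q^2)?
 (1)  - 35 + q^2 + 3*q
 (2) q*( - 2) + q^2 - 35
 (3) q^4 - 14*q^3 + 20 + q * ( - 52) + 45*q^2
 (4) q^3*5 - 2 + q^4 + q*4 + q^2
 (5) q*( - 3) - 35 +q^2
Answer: 2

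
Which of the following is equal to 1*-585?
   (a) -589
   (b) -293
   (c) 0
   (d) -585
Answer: d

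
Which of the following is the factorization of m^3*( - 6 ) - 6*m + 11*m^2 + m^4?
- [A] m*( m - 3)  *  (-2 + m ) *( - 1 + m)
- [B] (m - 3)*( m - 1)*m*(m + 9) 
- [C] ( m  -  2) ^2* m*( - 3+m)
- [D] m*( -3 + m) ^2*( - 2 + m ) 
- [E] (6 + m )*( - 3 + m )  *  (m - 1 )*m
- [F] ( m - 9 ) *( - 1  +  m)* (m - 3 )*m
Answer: A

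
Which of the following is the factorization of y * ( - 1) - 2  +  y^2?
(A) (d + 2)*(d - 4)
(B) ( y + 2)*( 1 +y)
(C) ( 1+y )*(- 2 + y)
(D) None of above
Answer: C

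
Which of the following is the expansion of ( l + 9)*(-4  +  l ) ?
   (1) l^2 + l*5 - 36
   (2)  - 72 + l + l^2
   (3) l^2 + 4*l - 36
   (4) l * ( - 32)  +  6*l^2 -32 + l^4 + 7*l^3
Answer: 1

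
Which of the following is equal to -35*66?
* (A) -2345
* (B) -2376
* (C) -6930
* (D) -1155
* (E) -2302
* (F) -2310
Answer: F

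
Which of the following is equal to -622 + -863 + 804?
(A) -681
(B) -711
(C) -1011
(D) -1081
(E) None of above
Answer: A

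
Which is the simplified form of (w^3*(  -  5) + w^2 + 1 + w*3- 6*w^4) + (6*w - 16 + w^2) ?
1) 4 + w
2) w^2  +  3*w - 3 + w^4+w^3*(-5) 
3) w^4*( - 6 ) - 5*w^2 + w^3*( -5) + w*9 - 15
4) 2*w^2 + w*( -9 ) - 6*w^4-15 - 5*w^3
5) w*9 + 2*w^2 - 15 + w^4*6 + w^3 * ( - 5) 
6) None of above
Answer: 6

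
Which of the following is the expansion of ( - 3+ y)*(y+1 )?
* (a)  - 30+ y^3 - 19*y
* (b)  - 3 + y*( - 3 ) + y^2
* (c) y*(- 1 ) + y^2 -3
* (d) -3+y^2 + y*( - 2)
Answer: d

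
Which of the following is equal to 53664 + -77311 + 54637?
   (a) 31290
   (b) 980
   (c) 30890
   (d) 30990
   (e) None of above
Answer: d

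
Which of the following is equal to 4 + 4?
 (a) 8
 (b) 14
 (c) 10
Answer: a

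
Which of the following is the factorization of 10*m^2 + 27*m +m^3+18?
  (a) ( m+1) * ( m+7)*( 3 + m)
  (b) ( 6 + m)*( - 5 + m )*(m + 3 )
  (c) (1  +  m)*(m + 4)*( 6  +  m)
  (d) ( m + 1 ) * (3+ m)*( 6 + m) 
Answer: d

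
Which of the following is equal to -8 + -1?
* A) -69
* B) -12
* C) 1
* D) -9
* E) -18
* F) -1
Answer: D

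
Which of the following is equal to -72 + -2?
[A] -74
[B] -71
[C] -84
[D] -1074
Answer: A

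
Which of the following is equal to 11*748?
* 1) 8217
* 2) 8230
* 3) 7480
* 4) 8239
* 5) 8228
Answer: 5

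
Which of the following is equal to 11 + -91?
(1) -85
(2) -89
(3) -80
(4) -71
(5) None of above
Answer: 3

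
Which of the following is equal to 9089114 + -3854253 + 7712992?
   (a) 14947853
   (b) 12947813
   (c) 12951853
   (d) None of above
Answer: d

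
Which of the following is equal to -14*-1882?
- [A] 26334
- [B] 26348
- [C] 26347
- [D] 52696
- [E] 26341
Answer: B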